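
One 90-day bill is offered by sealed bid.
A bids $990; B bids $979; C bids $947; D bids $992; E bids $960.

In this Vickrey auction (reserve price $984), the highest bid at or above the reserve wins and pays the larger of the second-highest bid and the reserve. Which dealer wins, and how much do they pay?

Bids ranked: 992 (D) > 990 (A) > 979 (B) > 960 (E) > 947 (C)
D has the top bid at or above the reserve ($992).
max(second-highest $990, reserve $984) = $990; the reserve does not bind.

D pays $990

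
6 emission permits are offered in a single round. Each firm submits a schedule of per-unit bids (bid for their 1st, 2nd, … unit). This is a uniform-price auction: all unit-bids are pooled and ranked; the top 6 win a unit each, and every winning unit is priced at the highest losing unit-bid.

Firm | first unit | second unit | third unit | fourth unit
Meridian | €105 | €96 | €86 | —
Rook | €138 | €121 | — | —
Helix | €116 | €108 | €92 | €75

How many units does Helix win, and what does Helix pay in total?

Pooled unit-bids ranked (top 6): 138 (Rook-1), 121 (Rook-2), 116 (Helix-1), 108 (Helix-2), 105 (Meridian-1), 96 (Meridian-2)
First bid not allocated: €92.
Helix wins 2 unit(s) at €92 each.

Helix: 2 units, pays €184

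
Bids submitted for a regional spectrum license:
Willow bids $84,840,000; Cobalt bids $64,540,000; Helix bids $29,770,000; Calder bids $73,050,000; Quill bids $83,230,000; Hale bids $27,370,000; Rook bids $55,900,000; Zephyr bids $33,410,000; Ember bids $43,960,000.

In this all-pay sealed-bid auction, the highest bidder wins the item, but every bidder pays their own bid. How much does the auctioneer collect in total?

Bids in order: 84,840,000 (Willow) > 83,230,000 (Quill) > 73,050,000 (Calder) > 64,540,000 (Cobalt) > 55,900,000 (Rook) > 43,960,000 (Ember) > …
Every bidder forfeits their bid regardless of winning.
Revenue = 84,840,000 + 64,540,000 + 29,770,000 + 73,050,000 + 83,230,000 + 27,370,000 + 55,900,000 + 33,410,000 + 43,960,000 = $496,070,000.

Total revenue: $496,070,000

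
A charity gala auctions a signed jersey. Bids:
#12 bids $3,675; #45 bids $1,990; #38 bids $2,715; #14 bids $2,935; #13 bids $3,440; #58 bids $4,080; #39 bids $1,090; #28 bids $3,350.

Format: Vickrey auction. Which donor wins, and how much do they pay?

#58 pays $3,675

Rule: the highest bidder wins and pays the second-highest bid.
Sorting bids: 4,080 (#58) > 3,675 (#12) > 3,440 (#13) > 3,350 (#28) > 2,935 (#14) > 2,715 (#38) > …
Second-price: #58 pays #12's bid of $3,675.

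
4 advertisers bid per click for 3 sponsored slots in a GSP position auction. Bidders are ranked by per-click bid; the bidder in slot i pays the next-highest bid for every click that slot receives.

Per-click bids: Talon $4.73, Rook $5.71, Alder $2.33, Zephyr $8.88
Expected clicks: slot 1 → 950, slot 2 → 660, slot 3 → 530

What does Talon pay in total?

Ranked by bid: $8.88 (Zephyr) > $5.71 (Rook) > $4.73 (Talon) > $2.33 (Alder)
Talon holds slot 3 → pays next bid $2.33 × 530 clicks = $1234.90.

Talon pays $1234.90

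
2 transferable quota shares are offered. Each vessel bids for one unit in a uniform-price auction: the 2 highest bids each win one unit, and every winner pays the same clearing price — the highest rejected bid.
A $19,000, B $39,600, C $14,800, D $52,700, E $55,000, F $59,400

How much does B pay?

Sorting: 59,400 (F), 55,000 (E), 52,700 (D), 39,600 (B), …
The 2 highest are F, E.
Highest unsuccessful bid: $52,700 → clearing price.
B does not win → pays $0.

B pays $0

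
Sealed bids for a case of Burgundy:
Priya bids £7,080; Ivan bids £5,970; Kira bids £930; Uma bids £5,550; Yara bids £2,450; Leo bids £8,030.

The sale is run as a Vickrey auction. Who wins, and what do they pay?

Leo pays £7,080

Bids ranked: 8,030 (Leo) > 7,080 (Priya) > 5,970 (Ivan) > 5,550 (Uma) > 2,450 (Yara) > 930 (Kira)
Leo is highest; pays the second-highest bid, £7,080.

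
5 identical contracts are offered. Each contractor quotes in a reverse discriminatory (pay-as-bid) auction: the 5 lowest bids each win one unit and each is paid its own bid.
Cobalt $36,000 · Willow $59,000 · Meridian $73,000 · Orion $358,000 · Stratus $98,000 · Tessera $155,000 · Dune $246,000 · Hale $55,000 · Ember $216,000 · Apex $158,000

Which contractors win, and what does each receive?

Cobalt $36,000, Hale $55,000, Willow $59,000, Meridian $73,000, Stratus $98,000

Ordering the bids: 36,000 (Cobalt), 55,000 (Hale), 59,000 (Willow), 73,000 (Meridian), 98,000 (Stratus), 155,000 (Tessera), 158,000 (Apex), …
The 5 lowest are Cobalt, Hale, Willow, Meridian, Stratus.
Each winner is paid its own bid: Cobalt $36,000, Hale $55,000, Willow $59,000, Meridian $73,000, Stratus $98,000.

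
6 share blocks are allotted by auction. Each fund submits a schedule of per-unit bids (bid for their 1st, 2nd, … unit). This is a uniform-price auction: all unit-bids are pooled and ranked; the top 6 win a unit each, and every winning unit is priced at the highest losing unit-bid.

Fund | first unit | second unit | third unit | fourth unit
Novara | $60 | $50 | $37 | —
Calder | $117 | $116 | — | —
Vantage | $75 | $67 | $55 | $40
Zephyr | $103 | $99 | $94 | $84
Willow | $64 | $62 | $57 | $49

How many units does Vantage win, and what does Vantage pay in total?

Vantage: 0 units, pays $0

All unit-bids, highest first — top 6: 117 (Calder-1), 116 (Calder-2), 103 (Zephyr-1), 99 (Zephyr-2), 94 (Zephyr-3), 84 (Zephyr-4)
Highest rejected unit-bid = $75.
Vantage wins 0 unit(s) at $75 each.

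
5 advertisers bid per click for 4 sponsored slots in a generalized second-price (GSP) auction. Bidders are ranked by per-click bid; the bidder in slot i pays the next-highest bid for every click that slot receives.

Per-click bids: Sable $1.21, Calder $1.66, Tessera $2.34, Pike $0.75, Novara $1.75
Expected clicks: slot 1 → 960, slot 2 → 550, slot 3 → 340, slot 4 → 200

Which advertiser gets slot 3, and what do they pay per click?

Ranked by bid: $2.34 (Tessera) > $1.75 (Novara) > $1.66 (Calder) > $1.21 (Sable) > $0.75 (Pike)
Slot 3 goes to the third-ranked bidder, Calder, who pays the next bid down: $1.21/click.

Calder; $1.21 per click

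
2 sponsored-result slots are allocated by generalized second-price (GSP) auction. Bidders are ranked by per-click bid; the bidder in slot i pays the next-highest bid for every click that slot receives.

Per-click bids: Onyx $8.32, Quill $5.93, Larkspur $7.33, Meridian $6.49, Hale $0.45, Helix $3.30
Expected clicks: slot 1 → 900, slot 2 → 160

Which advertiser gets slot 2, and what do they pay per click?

Per-click bids in order: $8.32 (Onyx) > $7.33 (Larkspur) > $6.49 (Meridian) > …
Slot 2 goes to the second-ranked bidder, Larkspur, who pays the next bid down: $6.49/click.

Larkspur; $6.49 per click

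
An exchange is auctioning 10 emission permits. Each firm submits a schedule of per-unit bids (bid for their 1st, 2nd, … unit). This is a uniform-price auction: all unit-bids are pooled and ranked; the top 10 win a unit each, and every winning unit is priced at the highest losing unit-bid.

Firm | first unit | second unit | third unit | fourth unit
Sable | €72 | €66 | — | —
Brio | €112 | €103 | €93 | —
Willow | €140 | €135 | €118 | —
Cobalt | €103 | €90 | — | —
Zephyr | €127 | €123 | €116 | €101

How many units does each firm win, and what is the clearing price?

Brio 2, Cobalt 1, Willow 3, Zephyr 4; clearing price €93

All unit-bids, highest first — top 10: 140 (Willow-1), 135 (Willow-2), 127 (Zephyr-1), 123 (Zephyr-2), 118 (Willow-3), 116 (Zephyr-3), 112 (Brio-1), 103 (Brio-2), 103 (Cobalt-1), 101 (Zephyr-4)
Highest rejected unit-bid = €93.
Allocation: Brio 2, Cobalt 1, Willow 3, Zephyr 4.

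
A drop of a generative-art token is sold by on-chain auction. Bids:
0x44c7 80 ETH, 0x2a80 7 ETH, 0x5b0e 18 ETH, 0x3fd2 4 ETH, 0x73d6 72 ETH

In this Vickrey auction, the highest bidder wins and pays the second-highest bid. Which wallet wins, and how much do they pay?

0x44c7 pays 72 ETH

Vickrey auction: the highest bidder wins and pays the second-highest bid.
Bids in order: 80 (0x44c7) > 72 (0x73d6) > 18 (0x5b0e) > 7 (0x2a80) > 4 (0x3fd2)
0x44c7 wins with the highest bid; price is set by the runner-up at 72 ETH.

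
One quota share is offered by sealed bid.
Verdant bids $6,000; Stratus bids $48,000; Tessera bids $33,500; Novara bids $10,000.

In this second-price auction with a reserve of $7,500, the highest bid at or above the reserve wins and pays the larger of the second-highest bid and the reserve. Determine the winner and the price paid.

Rule: the highest bid at or above the reserve wins and pays the larger of the second-highest bid and the reserve.
Bids in order: 48,000 (Stratus) > 33,500 (Tessera) > 10,000 (Novara) > 6,000 (Verdant)
Highest eligible bid: Stratus at $48,000.
max(second-highest $33,500, reserve $7,500) = $33,500; the reserve does not bind.

Stratus pays $33,500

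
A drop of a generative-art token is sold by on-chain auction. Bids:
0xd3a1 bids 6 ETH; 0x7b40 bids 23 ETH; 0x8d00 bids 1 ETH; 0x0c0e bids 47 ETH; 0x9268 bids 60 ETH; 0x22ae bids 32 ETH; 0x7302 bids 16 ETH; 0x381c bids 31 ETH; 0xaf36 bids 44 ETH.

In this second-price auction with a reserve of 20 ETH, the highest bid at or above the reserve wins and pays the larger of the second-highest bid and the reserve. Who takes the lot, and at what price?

0x9268 pays 47 ETH

Bids ranked: 60 (0x9268) > 47 (0x0c0e) > 44 (0xaf36) > 32 (0x22ae) > 31 (0x381c) > 23 (0x7b40) > …
Highest eligible bid: 0x9268 at 60 ETH.
Second-highest bid 47 ETH exceeds the reserve 20 ETH → payment 47 ETH.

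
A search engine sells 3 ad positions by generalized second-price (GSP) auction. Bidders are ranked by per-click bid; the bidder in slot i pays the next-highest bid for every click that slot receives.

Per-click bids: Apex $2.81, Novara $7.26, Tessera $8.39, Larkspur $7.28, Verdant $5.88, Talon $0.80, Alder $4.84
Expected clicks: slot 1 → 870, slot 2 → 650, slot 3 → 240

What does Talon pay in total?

Talon pays $0.00

Per-click bids in order: $8.39 (Tessera) > $7.28 (Larkspur) > $7.26 (Novara) > $5.88 (Verdant) > …
Talon ranks below slot 3 → no slot, pays nothing.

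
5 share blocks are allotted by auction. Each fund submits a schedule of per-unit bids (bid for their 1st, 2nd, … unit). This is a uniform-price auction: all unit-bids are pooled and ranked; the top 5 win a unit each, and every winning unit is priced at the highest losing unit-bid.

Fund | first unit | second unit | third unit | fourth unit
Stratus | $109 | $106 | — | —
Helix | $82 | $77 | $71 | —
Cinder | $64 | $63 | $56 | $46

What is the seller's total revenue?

Total revenue: $320

Merging the schedules and taking the best 5: 109 (Stratus-1), 106 (Stratus-2), 82 (Helix-1), 77 (Helix-2), 71 (Helix-3)
First bid not allocated: $64.
Allocation: Helix 3, Stratus 2. Every unit priced at $64.
Revenue = 5 × 64 = $320.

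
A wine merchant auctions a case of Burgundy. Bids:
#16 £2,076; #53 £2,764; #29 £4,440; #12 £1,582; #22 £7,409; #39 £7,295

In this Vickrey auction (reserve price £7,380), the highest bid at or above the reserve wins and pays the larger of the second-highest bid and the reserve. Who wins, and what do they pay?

Bids in order: 7,409 (#22) > 7,295 (#39) > 4,440 (#29) > 2,764 (#53) > 2,076 (#16) > 1,582 (#12)
Highest eligible bid: #22 at £7,409.
max(second-highest £7,295, reserve £7,380) = £7,380.

#22 pays £7,380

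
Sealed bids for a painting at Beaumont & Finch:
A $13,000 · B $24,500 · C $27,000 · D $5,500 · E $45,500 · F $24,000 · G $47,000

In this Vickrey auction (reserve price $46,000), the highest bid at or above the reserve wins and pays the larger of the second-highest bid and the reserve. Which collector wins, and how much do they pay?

Vickrey auction (reserve price $46,000): the highest bid at or above the reserve wins and pays the larger of the second-highest bid and the reserve.
Bids in order: 47,000 (G) > 45,500 (E) > 27,000 (C) > 24,500 (B) > 24,000 (F) > 13,000 (A) > …
G has the top bid at or above the reserve ($47,000).
max(second-highest $45,500, reserve $46,000) = $46,000.

G pays $46,000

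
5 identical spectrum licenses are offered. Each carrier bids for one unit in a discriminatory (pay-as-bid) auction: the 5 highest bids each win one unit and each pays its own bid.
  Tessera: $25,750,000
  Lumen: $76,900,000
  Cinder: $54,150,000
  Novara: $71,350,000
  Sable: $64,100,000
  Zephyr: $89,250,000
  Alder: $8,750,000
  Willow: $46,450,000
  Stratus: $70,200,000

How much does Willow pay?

Bids ranked high→low: 89,250,000 (Zephyr), 76,900,000 (Lumen), 71,350,000 (Novara), 70,200,000 (Stratus), 64,100,000 (Sable), 54,150,000 (Cinder), 46,450,000 (Willow), …
Winners (5 units): Zephyr, Lumen, Novara, Stratus, Sable.
Willow does not win → $0.

Willow pays $0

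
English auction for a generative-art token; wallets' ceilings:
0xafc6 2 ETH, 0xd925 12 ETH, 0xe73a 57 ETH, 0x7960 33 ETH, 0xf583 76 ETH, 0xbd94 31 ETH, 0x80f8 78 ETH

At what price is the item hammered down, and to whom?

Rule: the price rises until one bidder remains; the winner pays the price at which the last rival dropped out.
Limits in order: 78 (0x80f8) > 76 (0xf583) > 57 (0xe73a) > 33 (0x7960) > 31 (0xbd94) > 12 (0xd925) > …
Once the price passes 76 ETH, only 0x80f8 is left; the hammer falls at 0xf583's limit of 76 ETH.

0x80f8 wins at 76 ETH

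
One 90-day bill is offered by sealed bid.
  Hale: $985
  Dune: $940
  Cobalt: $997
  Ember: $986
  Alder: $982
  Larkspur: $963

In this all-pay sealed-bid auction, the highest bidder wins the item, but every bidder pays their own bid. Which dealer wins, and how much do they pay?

Cobalt pays $997

Rule: the highest bidder wins the item, but every bidder pays their own bid.
Bids ranked: 997 (Cobalt) > 986 (Ember) > 985 (Hale) > 982 (Alder) > 963 (Larkspur) > 940 (Dune)
Cobalt wins with the top bid; all bids are sunk regardless.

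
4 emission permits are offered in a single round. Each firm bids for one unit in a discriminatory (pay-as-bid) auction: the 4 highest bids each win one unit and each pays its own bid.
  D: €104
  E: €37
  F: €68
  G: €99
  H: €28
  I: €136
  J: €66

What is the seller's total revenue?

Total revenue: €407

Ordering the bids: 136 (I), 104 (D), 99 (G), 68 (F), 66 (J), 37 (E), …
The 4 highest are I, D, G, F.
Total revenue = 136 + 104 + 99 + 68 = €407.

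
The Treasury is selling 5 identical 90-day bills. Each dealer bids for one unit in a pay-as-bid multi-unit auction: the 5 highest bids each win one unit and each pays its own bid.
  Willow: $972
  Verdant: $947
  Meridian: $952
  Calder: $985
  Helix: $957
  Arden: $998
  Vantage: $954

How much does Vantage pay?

Bids ranked high→low: 998 (Arden), 985 (Calder), 972 (Willow), 957 (Helix), 954 (Vantage), 952 (Meridian), 947 (Verdant)
Top 5: Arden, Calder, Willow, Helix, Vantage.
Vantage wins → own bid $954.

Vantage pays $954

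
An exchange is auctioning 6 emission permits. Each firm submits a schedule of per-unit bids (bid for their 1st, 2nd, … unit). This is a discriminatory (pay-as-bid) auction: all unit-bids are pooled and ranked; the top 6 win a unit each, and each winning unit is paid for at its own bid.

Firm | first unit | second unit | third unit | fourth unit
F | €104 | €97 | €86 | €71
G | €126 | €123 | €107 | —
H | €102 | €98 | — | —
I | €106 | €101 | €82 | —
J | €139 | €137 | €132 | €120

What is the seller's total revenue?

Total revenue: €777

Merging the schedules and taking the best 6: 139 (J-1), 137 (J-2), 132 (J-3), 126 (G-1), 123 (G-2), 120 (J-4)
Next rejected bid: €107 (not a price — pay-as-bid).
Each winning unit pays its own bid.
Revenue = 139 + 137 + 132 + 126 + 123 + 120 = €777.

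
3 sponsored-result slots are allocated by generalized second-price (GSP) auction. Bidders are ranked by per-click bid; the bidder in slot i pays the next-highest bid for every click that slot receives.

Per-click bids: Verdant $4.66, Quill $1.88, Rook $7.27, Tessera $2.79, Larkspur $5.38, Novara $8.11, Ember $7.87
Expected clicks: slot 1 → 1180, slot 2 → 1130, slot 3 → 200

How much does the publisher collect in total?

Total revenue: $18577.70

Ranked by bid: $8.11 (Novara) > $7.87 (Ember) > $7.27 (Rook) > $5.38 (Larkspur) > …
Slot 1: Novara pays $7.87 × 1180 = $9286.60
Slot 2: Ember pays $7.27 × 1130 = $8215.10
Slot 3: Rook pays $5.38 × 200 = $1076.00
Total = $18577.70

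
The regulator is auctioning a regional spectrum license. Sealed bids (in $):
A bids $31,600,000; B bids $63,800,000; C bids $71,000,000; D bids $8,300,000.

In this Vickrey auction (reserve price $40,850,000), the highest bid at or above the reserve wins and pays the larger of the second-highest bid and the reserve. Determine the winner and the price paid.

C pays $63,800,000

Vickrey auction (reserve price $40,850,000): the highest bid at or above the reserve wins and pays the larger of the second-highest bid and the reserve.
Bids in order: 71,000,000 (C) > 63,800,000 (B) > 31,600,000 (A) > 8,300,000 (D)
Highest eligible bid: C at $71,000,000.
Second-highest bid $63,800,000 exceeds the reserve $40,850,000 → payment $63,800,000.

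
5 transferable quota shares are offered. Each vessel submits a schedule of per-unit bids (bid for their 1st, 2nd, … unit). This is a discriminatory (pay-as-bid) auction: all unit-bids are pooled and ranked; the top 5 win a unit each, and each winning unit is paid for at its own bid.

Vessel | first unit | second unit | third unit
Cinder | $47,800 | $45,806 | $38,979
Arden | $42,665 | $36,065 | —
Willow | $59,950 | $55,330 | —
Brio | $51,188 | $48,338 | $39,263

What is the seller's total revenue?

Total revenue: $262,606

All unit-bids, highest first — top 5: 59,950 (Willow-1), 55,330 (Willow-2), 51,188 (Brio-1), 48,338 (Brio-2), 47,800 (Cinder-1)
Next rejected bid: $45,806 (not a price — pay-as-bid).
Each winning unit pays its own bid.
Revenue = 59,950 + 55,330 + 51,188 + 48,338 + 47,800 = $262,606.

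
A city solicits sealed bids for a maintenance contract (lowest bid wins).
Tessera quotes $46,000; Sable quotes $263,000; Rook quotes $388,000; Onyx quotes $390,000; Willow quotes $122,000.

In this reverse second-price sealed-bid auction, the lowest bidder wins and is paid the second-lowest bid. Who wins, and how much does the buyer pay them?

Bids ranked: 46,000 (Tessera) < 122,000 (Willow) < 263,000 (Sable) < 388,000 (Rook) < 390,000 (Onyx)
Tessera wins with the lowest bid; price is set by the runner-up at $122,000.

Tessera is paid $122,000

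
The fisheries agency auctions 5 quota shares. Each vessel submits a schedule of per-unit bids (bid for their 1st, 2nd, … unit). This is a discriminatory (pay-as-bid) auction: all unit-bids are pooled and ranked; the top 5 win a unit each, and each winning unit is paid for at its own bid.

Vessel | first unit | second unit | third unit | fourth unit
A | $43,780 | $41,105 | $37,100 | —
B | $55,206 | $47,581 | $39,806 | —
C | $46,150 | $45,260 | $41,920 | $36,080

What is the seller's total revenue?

Total revenue: $237,977

All unit-bids, highest first — top 5: 55,206 (B-1), 47,581 (B-2), 46,150 (C-1), 45,260 (C-2), 43,780 (A-1)
Next rejected bid: $41,920 (not a price — pay-as-bid).
Each winning unit pays its own bid.
Revenue = 55,206 + 47,581 + 46,150 + 45,260 + 43,780 = $237,977.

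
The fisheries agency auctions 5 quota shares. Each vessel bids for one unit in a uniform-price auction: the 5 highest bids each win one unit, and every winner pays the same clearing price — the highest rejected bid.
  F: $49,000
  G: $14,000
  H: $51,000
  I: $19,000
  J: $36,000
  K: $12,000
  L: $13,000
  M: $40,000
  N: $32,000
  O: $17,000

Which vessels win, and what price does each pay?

H, F, M, J, N; each pays $19,000

Sorting: 51,000 (H), 49,000 (F), 40,000 (M), 36,000 (J), 32,000 (N), 19,000 (I), 17,000 (O), …
Top 5: H, F, M, J, N.
Highest unsuccessful bid: $19,000 → clearing price.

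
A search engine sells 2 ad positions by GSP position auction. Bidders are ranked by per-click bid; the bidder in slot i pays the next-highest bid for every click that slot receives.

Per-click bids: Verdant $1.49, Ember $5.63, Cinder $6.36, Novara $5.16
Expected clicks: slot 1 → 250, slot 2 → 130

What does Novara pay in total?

Sorting advertisers: $6.36 (Cinder) > $5.63 (Ember) > $5.16 (Novara) > …
Novara ranks below slot 2 → no slot, pays nothing.

Novara pays $0.00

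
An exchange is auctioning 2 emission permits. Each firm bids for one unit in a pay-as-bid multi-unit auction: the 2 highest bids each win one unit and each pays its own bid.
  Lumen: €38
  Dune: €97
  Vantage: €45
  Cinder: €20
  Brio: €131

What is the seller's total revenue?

Total revenue: €228

Sorting: 131 (Brio), 97 (Dune), 45 (Vantage), 38 (Lumen), …
Winners (2 units): Brio, Dune.
Total revenue = 131 + 97 = €228.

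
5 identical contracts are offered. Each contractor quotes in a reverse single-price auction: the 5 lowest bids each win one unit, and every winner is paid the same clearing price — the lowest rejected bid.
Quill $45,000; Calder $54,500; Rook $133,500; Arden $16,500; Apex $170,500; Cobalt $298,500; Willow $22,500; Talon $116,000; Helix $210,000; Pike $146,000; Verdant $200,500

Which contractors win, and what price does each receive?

Arden, Willow, Quill, Calder, Talon; each is paid $133,500

Ordering the bids: 16,500 (Arden), 22,500 (Willow), 45,000 (Quill), 54,500 (Calder), 116,000 (Talon), 133,500 (Rook), 146,000 (Pike), …
Winners (5 units): Arden, Willow, Quill, Calder, Talon.
Clearing price = lowest rejected bid = $133,500.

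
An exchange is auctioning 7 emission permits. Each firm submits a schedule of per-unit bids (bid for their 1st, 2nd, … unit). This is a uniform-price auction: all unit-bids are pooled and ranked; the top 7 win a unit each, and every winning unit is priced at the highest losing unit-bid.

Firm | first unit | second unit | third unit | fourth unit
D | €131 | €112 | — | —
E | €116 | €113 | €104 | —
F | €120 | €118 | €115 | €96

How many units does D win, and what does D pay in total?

D: 2 units, pays €208

Merging the schedules and taking the best 7: 131 (D-1), 120 (F-1), 118 (F-2), 116 (E-1), 115 (F-3), 113 (E-2), 112 (D-2)
Highest rejected unit-bid = €104.
D wins 2 unit(s) at €104 each.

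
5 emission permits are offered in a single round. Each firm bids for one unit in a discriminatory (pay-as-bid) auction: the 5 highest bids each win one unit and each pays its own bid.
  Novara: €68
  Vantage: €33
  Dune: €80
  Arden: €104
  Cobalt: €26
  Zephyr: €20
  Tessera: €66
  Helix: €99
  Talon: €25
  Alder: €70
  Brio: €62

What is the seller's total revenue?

Ordering the bids: 104 (Arden), 99 (Helix), 80 (Dune), 70 (Alder), 68 (Novara), 66 (Tessera), 62 (Brio), …
Winners (5 units): Arden, Helix, Dune, Alder, Novara.
Total revenue = 104 + 99 + 80 + 70 + 68 = €421.

Total revenue: €421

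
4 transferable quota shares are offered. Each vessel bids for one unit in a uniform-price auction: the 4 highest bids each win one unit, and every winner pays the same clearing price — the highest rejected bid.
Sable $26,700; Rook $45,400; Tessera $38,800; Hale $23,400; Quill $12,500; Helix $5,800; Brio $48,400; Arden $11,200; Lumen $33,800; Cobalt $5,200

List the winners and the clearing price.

Brio, Rook, Tessera, Lumen; each pays $26,700

Ordering the bids: 48,400 (Brio), 45,400 (Rook), 38,800 (Tessera), 33,800 (Lumen), 26,700 (Sable), 23,400 (Hale), …
Top 4: Brio, Rook, Tessera, Lumen.
First losing bid is Sable's $26,700, which sets the uniform price.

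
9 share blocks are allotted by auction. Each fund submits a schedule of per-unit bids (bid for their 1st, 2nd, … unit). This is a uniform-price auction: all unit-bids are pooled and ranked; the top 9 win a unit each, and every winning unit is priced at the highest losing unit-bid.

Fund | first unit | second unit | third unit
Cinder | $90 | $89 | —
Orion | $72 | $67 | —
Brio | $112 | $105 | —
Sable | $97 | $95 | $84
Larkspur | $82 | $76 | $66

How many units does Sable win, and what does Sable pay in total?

Sable: 3 units, pays $216

Merging the schedules and taking the best 9: 112 (Brio-1), 105 (Brio-2), 97 (Sable-1), 95 (Sable-2), 90 (Cinder-1), 89 (Cinder-2), 84 (Sable-3), 82 (Larkspur-1), 76 (Larkspur-2)
First bid not allocated: $72.
Sable wins 3 unit(s) at $72 each.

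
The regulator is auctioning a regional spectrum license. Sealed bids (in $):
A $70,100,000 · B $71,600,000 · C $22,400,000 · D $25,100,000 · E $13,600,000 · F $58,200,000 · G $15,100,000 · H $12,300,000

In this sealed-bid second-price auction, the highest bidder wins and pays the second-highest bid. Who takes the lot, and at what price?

Sealed-bid second-price auction: the highest bidder wins and pays the second-highest bid.
Bids in order: 71,600,000 (B) > 70,100,000 (A) > 58,200,000 (F) > 25,100,000 (D) > 22,400,000 (C) > 15,100,000 (G) > …
B wins with the highest bid; price is set by the runner-up at $70,100,000.

B pays $70,100,000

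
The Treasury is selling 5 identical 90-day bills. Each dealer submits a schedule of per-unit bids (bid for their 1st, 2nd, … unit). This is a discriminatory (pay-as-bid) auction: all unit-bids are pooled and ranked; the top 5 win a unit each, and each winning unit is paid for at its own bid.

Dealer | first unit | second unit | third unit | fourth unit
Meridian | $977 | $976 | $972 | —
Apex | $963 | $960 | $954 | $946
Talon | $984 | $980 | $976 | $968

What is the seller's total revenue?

Total revenue: $4,893

Pooled unit-bids ranked (top 5): 984 (Talon-1), 980 (Talon-2), 977 (Meridian-1), 976 (Meridian-2), 976 (Talon-3)
Next rejected bid: $972 (not a price — pay-as-bid).
Each winning unit pays its own bid.
Revenue = 984 + 980 + 977 + 976 + 976 = $4,893.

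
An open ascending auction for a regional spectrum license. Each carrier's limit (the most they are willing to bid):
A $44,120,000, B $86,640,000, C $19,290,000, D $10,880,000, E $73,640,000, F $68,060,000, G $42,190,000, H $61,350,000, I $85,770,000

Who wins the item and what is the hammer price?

B wins at $85,770,000

Limits in order: 86,640,000 (B) > 85,770,000 (I) > 73,640,000 (E) > 68,060,000 (F) > 61,350,000 (H) > 44,120,000 (A) > …
I is the last rival to drop out, at $85,770,000; B remains and wins at that price.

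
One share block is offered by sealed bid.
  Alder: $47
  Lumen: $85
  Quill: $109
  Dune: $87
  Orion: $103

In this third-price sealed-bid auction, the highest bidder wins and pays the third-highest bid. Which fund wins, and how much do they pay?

Bids in order: 109 (Quill) > 103 (Orion) > 87 (Dune) > 85 (Lumen) > 47 (Alder)
Quill is highest; pays the third-highest bid, $87.

Quill pays $87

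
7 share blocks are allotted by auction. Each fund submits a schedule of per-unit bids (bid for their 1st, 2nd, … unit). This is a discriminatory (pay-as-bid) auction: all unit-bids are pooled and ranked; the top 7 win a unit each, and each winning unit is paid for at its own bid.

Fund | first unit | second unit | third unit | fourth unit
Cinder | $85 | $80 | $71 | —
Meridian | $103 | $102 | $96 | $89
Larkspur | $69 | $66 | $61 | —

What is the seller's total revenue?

Total revenue: $626

Pooled unit-bids ranked (top 7): 103 (Meridian-1), 102 (Meridian-2), 96 (Meridian-3), 89 (Meridian-4), 85 (Cinder-1), 80 (Cinder-2), 71 (Cinder-3)
Next rejected bid: $69 (not a price — pay-as-bid).
Each winning unit pays its own bid.
Revenue = 103 + 102 + 96 + 89 + 85 + 80 + 71 = $626.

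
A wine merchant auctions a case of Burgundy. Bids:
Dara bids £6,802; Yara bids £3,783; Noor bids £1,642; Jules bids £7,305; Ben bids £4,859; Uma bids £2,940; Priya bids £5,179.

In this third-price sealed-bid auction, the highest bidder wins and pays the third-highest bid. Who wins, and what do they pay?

Bids ranked: 7,305 (Jules) > 6,802 (Dara) > 5,179 (Priya) > 4,859 (Ben) > 3,783 (Yara) > 2,940 (Uma) > …
Jules wins; payment is bid #3 in the ranking = £5,179.

Jules pays £5,179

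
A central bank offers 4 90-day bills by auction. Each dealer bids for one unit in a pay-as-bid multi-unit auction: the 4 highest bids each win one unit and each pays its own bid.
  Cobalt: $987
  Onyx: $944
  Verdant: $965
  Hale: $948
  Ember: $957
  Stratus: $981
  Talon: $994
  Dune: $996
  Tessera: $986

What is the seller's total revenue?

Total revenue: $3,963

Sorting: 996 (Dune), 994 (Talon), 987 (Cobalt), 986 (Tessera), 981 (Stratus), 965 (Verdant), …
Winners (4 units): Dune, Talon, Cobalt, Tessera.
Total revenue = 996 + 994 + 987 + 986 = $3,963.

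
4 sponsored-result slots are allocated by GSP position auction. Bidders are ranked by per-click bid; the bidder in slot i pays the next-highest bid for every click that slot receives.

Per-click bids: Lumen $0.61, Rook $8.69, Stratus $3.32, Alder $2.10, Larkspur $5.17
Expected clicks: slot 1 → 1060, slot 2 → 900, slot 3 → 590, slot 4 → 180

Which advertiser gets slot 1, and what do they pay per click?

Rook; $5.17 per click

Ranked by bid: $8.69 (Rook) > $5.17 (Larkspur) > $3.32 (Stratus) > $2.10 (Alder) > $0.61 (Lumen)
Slot 1 goes to the first-ranked bidder, Rook, who pays the next bid down: $5.17/click.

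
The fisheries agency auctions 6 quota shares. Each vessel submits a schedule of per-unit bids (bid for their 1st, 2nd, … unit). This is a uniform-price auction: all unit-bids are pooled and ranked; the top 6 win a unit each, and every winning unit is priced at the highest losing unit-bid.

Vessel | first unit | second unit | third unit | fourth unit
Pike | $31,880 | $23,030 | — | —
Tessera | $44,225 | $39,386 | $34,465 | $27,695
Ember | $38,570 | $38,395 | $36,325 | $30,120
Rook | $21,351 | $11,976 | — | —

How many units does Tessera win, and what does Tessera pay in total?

Tessera: 3 units, pays $95,640

Merging the schedules and taking the best 6: 44,225 (Tessera-1), 39,386 (Tessera-2), 38,570 (Ember-1), 38,395 (Ember-2), 36,325 (Ember-3), 34,465 (Tessera-3)
The (k+1)-th unit-bid is $31,880.
Tessera wins 3 unit(s) at $31,880 each.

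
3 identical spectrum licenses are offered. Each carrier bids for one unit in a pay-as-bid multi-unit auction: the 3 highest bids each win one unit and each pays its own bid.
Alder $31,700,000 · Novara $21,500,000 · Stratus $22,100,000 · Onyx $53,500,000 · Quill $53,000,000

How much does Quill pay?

Sorting: 53,500,000 (Onyx), 53,000,000 (Quill), 31,700,000 (Alder), 22,100,000 (Stratus), 21,500,000 (Novara)
Winners (3 units): Onyx, Quill, Alder.
Quill wins → own bid $53,000,000.

Quill pays $53,000,000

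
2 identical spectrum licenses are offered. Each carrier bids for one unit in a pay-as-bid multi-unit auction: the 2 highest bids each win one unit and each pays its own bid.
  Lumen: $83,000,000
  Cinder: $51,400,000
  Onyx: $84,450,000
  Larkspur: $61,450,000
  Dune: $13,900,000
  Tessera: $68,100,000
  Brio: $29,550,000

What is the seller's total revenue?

Total revenue: $167,450,000

Ordering the bids: 84,450,000 (Onyx), 83,000,000 (Lumen), 68,100,000 (Tessera), 61,450,000 (Larkspur), …
Winners (2 units): Onyx, Lumen.
Total revenue = 84,450,000 + 83,000,000 = $167,450,000.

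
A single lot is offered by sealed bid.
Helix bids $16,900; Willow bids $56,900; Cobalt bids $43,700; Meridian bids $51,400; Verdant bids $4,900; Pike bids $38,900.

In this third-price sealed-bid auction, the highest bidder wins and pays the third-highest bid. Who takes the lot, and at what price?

Willow pays $43,700

Rule: the highest bidder wins and pays the third-highest bid.
Sorting bids: 56,900 (Willow) > 51,400 (Meridian) > 43,700 (Cobalt) > 38,900 (Pike) > 16,900 (Helix) > 4,900 (Verdant)
Willow is highest; pays the third-highest bid, $43,700.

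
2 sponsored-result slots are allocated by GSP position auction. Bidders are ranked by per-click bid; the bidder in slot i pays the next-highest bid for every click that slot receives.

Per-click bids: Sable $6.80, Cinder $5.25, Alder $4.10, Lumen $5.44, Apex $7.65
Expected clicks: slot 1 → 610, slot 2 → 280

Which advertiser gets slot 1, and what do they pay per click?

Per-click bids in order: $7.65 (Apex) > $6.80 (Sable) > $5.44 (Lumen) > …
Slot 1 goes to the first-ranked bidder, Apex, who pays the next bid down: $6.80/click.

Apex; $6.80 per click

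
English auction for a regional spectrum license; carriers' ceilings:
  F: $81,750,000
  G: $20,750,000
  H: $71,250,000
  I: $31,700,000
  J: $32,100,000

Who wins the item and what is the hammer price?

Sorting limits: 81,750,000 (F) > 71,250,000 (H) > 32,100,000 (J) > 31,700,000 (I) > 20,750,000 (G)
Once the price passes $71,250,000, only F is left; the hammer falls at H's limit of $71,250,000.

F wins at $71,250,000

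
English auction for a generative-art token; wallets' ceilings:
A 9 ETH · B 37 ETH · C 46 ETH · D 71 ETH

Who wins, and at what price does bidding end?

Sorting limits: 71 (D) > 46 (C) > 37 (B) > 9 (A)
Once the price passes 46 ETH, only D is left; the hammer falls at C's limit of 46 ETH.

D wins at 46 ETH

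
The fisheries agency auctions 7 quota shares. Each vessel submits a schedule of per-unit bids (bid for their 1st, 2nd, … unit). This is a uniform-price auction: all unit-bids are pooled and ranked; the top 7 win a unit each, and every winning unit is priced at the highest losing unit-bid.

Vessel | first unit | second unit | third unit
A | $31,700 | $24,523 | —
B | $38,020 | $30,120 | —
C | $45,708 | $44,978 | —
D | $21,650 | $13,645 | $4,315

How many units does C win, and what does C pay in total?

C: 2 units, pays $27,290

Merging the schedules and taking the best 7: 45,708 (C-1), 44,978 (C-2), 38,020 (B-1), 31,700 (A-1), 30,120 (B-2), 24,523 (A-2), 21,650 (D-1)
The (k+1)-th unit-bid is $13,645.
C wins 2 unit(s) at $13,645 each.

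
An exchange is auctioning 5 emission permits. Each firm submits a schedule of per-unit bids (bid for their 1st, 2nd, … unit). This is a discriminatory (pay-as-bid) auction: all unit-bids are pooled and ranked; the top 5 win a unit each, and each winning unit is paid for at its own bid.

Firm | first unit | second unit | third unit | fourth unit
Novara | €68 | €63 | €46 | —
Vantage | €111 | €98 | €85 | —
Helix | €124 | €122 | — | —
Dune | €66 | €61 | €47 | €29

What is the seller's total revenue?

All unit-bids, highest first — top 5: 124 (Helix-1), 122 (Helix-2), 111 (Vantage-1), 98 (Vantage-2), 85 (Vantage-3)
Next rejected bid: €68 (not a price — pay-as-bid).
Each winning unit pays its own bid.
Revenue = 124 + 122 + 111 + 98 + 85 = €540.

Total revenue: €540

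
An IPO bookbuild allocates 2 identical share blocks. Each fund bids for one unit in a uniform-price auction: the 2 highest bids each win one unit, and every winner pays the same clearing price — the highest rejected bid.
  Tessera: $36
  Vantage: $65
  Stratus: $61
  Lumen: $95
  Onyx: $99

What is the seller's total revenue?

Total revenue: $130

Ordering the bids: 99 (Onyx), 95 (Lumen), 65 (Vantage), 61 (Stratus), …
The 2 highest are Onyx, Lumen.
Highest unsuccessful bid: $65 → clearing price.
Total revenue = 2 × $65 = $130.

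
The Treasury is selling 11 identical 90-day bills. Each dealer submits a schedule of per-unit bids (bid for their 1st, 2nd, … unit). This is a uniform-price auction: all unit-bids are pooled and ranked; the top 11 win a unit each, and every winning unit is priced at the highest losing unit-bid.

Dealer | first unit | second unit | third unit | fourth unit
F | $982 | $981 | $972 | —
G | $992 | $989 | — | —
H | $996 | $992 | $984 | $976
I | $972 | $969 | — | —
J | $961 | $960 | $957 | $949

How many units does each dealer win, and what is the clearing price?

All unit-bids, highest first — top 11: 996 (H-1), 992 (G-1), 992 (H-2), 989 (G-2), 984 (H-3), 982 (F-1), 981 (F-2), 976 (H-4), 972 (F-3), 972 (I-1), 969 (I-2)
First bid not allocated: $961.
Allocation: F 3, G 2, H 4, I 2.

F 3, G 2, H 4, I 2; clearing price $961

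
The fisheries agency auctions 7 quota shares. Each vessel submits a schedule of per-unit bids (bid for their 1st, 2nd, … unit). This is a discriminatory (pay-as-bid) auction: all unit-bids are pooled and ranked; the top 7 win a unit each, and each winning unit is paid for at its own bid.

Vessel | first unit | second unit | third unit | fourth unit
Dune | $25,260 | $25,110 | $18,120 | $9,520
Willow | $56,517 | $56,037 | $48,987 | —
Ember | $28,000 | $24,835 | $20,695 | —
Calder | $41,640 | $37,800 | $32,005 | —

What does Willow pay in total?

Merging the schedules and taking the best 7: 56,517 (Willow-1), 56,037 (Willow-2), 48,987 (Willow-3), 41,640 (Calder-1), 37,800 (Calder-2), 32,005 (Calder-3), 28,000 (Ember-1)
Next rejected bid: $25,260 (not a price — pay-as-bid).
Willow's winning unit-bids: 56,517 + 56,037 + 48,987 = $161,541.

Willow pays $161,541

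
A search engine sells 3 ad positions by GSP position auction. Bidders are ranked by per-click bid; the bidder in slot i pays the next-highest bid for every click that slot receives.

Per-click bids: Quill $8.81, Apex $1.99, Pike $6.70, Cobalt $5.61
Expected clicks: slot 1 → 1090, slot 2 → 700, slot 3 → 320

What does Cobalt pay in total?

Cobalt pays $636.80

Sorting advertisers: $8.81 (Quill) > $6.70 (Pike) > $5.61 (Cobalt) > $1.99 (Apex)
Cobalt holds slot 3 → pays next bid $1.99 × 320 clicks = $636.80.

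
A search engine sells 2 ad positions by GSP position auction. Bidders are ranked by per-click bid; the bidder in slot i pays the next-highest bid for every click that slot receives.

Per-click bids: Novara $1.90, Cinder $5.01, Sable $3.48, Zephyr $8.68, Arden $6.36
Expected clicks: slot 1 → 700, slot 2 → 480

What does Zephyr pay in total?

Zephyr pays $4452.00

Sorting advertisers: $8.68 (Zephyr) > $6.36 (Arden) > $5.01 (Cinder) > …
Zephyr holds slot 1 → pays next bid $6.36 × 700 clicks = $4452.00.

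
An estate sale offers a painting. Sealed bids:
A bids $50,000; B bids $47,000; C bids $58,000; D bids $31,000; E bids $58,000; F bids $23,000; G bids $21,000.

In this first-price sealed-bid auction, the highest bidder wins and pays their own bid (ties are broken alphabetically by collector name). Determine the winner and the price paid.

C pays $58,000

Sorting bids: 58,000 (C) > 58,000 (E) > 50,000 (A) > 47,000 (B) > 31,000 (D) > 23,000 (F) > …
Tie at $58,000 → C wins by tie-break.
C is highest → pays own bid, $58,000.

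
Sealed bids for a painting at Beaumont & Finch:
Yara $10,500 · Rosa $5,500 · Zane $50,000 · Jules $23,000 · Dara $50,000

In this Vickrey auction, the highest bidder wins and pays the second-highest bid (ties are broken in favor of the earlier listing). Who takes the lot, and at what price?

Bids ranked: 50,000 (Zane) > 50,000 (Dara) > 23,000 (Jules) > 10,500 (Yara) > 5,500 (Rosa)
Tie at $50,000 → Zane wins by tie-break.
Zane wins with the highest bid; price is set by the runner-up at $50,000.

Zane pays $50,000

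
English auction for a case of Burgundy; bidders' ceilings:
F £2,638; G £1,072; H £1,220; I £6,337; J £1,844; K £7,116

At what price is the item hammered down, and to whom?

Limits ranked: 7,116 (K) > 6,337 (I) > 2,638 (F) > 1,844 (J) > 1,220 (H) > 1,072 (G)
Bidding ends when I exits at £6,337; K takes it.

K wins at £6,337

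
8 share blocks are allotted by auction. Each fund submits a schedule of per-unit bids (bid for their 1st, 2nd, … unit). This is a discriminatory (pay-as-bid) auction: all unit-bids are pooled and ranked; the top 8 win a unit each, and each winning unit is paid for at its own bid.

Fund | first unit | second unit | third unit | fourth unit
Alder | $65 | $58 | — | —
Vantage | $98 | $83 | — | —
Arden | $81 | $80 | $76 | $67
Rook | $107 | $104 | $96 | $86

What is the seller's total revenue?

Total revenue: $735

Pooled unit-bids ranked (top 8): 107 (Rook-1), 104 (Rook-2), 98 (Vantage-1), 96 (Rook-3), 86 (Rook-4), 83 (Vantage-2), 81 (Arden-1), 80 (Arden-2)
Next rejected bid: $76 (not a price — pay-as-bid).
Each winning unit pays its own bid.
Revenue = 107 + 104 + 98 + 96 + 86 + 83 + 81 + 80 = $735.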